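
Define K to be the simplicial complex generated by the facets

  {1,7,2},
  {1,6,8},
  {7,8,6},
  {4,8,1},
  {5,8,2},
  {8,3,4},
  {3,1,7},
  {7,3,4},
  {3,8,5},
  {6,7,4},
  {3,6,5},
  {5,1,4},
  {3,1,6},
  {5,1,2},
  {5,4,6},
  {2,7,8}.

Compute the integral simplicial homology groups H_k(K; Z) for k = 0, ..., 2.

H_0 = Z,  H_1 = Z^2,  H_2 = Z.

K has 8 vertices, 24 edges, 16 triangles.
rank ∂_0 = 0, rank ∂_1 = 7 ⇒ b_0 = 8 − 0 − 7 = 1; all invariant factors of ∂_1 are 1 so no torsion. So H_0 = Z.
rank ∂_1 = 7, rank ∂_2 = 15 ⇒ b_1 = 24 − 7 − 15 = 2; all invariant factors of ∂_2 are 1 so no torsion. So H_1 = Z^2.
rank ∂_2 = 15, rank ∂_3 = 0 ⇒ b_2 = 16 − 15 − 0 = 1. So H_2 = Z.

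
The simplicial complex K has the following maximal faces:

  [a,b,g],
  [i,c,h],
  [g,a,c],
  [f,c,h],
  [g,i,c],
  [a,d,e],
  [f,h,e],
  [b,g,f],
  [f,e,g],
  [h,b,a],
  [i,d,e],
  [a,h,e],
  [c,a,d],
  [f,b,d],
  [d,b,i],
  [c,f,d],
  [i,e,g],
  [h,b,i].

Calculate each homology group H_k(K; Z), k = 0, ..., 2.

Fix the vertex order a < b < c < d < e < f < g < h < i and write every simplex with vertices in increasing order. Then dim K = 2 and the simplices of K are:

  0-simplices (9): a, b, c, d, e, f, g, h, i
  1-simplices (27): ab, ac, ad, ae, ag, ah, bd, bf, bg, bh, bi, cd, cf, cg, ch, ci, de, df, di, ef, eg, eh, ei, fg, fh, gi, hi
  2-simplices (18): abg, abh, acd, acg, ade, aeh, bdf, bdi, bfg, bhi, cdf, cfh, cgi, chi, dei, efg, efh, egi

so the chain groups are C_0 ≅ Z^9, C_1 ≅ Z^27, C_2 ≅ Z^18.

∂_1: C_1 → C_0 sends each edge [p,q] (with p < q) to q − p.
The resulting 9×27 matrix has rank 8, and its Smith normal form has invariant factors (1,1,1,1,1,1,1,1).

∂_2: C_2 → C_1 acts by ∂[p,q,r] = [q,r] − [p,r] + [p,q]. For instance
  ∂cdf = df − cf + cd,
  ∂efh = fh − eh + ef.
The resulting 27×18 matrix has rank 17, and its Smith normal form has invariant factors (1,1,1,1,1,1,1,1,1,1,1,1,1,1,1,1,1).

Computing H_k = (kernel of ∂_k) / (image of ∂_{k+1}):

  H_0: rank C_0 − rank ∂_1 = 9 − 8 = 1, and the invariant factors of ∂_1 are all 1, so H_0 = Z.
  H_1: rank ker ∂_1 − rank ∂_2 = (27 − 8) − 17 = 2, and the invariant factors of ∂_2 are all 1, so H_1 = Z^2.
  H_2: rank ker ∂_2 − rank ∂_3 = (18 − 17) − 0 = 1, and there is no ∂_3, so H_2 = Z.

(K is a triangulation of the torus T^2.)

H_0 = Z,  H_1 = Z^2,  H_2 = Z.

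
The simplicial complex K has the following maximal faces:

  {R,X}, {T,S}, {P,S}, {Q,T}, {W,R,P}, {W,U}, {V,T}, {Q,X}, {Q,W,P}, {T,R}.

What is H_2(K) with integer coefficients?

H_2 ≅ 0.

Take the total order P < Q < R < S < T < U < V < W < X on the vertex set. Then K (dimension 2) consists of the simplices:

  0-simplices (9): P, Q, R, S, T, U, V, W, X
  1-simplices (13): PQ, PR, PS, PW, QT, QW, QX, RT, RW, RX, ST, TV, UW
  2-simplices (2): PQW, PRW

so the chain groups are C_0 ≅ Z^9, C_1 ≅ Z^13, C_2 ≅ Z^2.

Boundary ∂_1: C_1 → C_0 maps an edge to its endpoints' difference, ∂[p,q] = q − p. For instance
  ∂PQ = Q − P.
The resulting 9×13 matrix has rank 8, and its Smith normal form has invariant factors (1,1,1,1,1,1,1,1).

Boundary ∂_2: C_2 → C_1 acts by ∂[p,q,r] = [q,r] − [p,r] + [p,q]. For instance
  ∂PRW = RW − PW + PR,
  ∂PQW = QW − PW + PQ.
As a 13×2 matrix over Z this has rank 2, with invariant factors (1,1).

Now H_k = ker ∂_k / im ∂_{k+1}, so:

  H_2: rank ker ∂_2 − rank ∂_3 = (2 − 2) − 0 = 0, and there is no ∂_3, so H_2 = 0.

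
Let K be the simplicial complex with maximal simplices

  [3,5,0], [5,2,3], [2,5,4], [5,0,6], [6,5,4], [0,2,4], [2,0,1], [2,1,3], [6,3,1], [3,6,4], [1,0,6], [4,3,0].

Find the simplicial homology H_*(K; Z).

Order the vertices as 0 < 1 < 2 < 3 < 4 < 5 < 6. Listing each simplex with vertices in this order, K has dimension 2 with simplices:

  0-simplices (7): [0], [1], [2], [3], [4], [5], [6]
  1-simplices (18): [0,1], [0,2], [0,3], [0,4], [0,5], [0,6], [1,2], [1,3], [1,6], [2,3], [2,4], [2,5], [3,4], [3,5], [3,6], [4,5], [4,6], [5,6]
  2-simplices (12): [0,1,2], [0,1,6], [0,2,4], [0,3,4], [0,3,5], [0,5,6], [1,2,3], [1,3,6], [2,3,5], [2,4,5], [3,4,6], [4,5,6]

Hence C_0 ≅ Z^7, C_1 ≅ Z^18, C_2 ≅ Z^12.

Boundary ∂_1: C_1 → C_0 sends each edge [p,q] (with p < q) to q − p. For instance
  ∂[2,4] = [4] − [2].
The 7×18 boundary matrix has rank 6 and Smith normal form diag(1,1,1,1,1,1).

The boundary map ∂_2: C_2 → C_1 acts by ∂[p,q,r] = [q,r] − [p,r] + [p,q]. For instance
  ∂[0,1,2] = [1,2] − [0,2] + [0,1],
  ∂[2,3,5] = [3,5] − [2,5] + [2,3].
As a 18×12 matrix over Z this has rank 12, with invariant factors (1,1,1,1,1,1,1,1,1,1,1,2).

Reading off H_k = ker ∂_k / im ∂_{k+1}:

  H_0: rank C_0 − rank ∂_1 = 7 − 6 = 1, and the invariant factors of ∂_1 are all 1, so H_0 = Z.
  H_1: rank ker ∂_1 − rank ∂_2 = (18 − 6) − 12 = 0, and ∂_2 has invariant factor 2 > 1, so H_1 = Z/2.
  H_2: rank ker ∂_2 − rank ∂_3 = (12 − 12) − 0 = 0, and there is no ∂_3, so H_2 = 0.

H_0 ≅ Z,  H_1 ≅ Z/2,  H_2 = 0.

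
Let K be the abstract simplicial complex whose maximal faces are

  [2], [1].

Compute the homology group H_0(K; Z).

H_0 = Z^2.

Fix the vertex order 1 < 2 and write every simplex with vertices in increasing order. Then dim K = 0 and the simplices of K are:

  0-simplices (2): [1], [2]

so the chain groups are C_0 ≅ Z^2.

Now H_k = ker ∂_k / im ∂_{k+1}, so:

  H_0: rank C_0 − rank ∂_1 = 2 − 0 = 2, and there is no ∂_1, so H_0 ≅ Z^2.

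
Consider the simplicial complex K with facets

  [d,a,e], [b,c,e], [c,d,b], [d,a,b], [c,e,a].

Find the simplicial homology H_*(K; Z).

Fix the vertex order a < b < c < d < e and write every simplex with vertices in increasing order. Then dim K = 2 and the simplices of K are:

  0-simplices (5): a, b, c, d, e
  1-simplices (10): ab, ac, ad, ae, bc, bd, be, cd, ce, de
  2-simplices (5): abd, ace, ade, bcd, bce

so the chain groups are C_0 ≅ Z^5, C_1 ≅ Z^10, C_2 ≅ Z^5.

∂_1: C_1 → C_0 is given by ∂[p,q] = [q] − [p]. For instance
  ∂bd = d − b.
As a 5×10 matrix over Z this has rank 4, with invariant factors (1,1,1,1).

The boundary map ∂_2: C_2 → C_1 maps a triangle to the signed sum of its edges. For instance
  ∂abd = bd − ad + ab,
  ∂ade = de − ae + ad.
The 10×5 boundary matrix has rank 5 and Smith normal form diag(1,1,1,1,1).

Reading off H_k = ker ∂_k / im ∂_{k+1}:

  H_0: rank C_0 − rank ∂_1 = 5 − 4 = 1, and the invariant factors of ∂_1 are all 1, so H_0 ≅ Z.
  H_1: rank ker ∂_1 − rank ∂_2 = (10 − 4) − 5 = 1, and the invariant factors of ∂_2 are all 1, so H_1 ≅ Z.
  H_2: rank ker ∂_2 − rank ∂_3 = (5 − 5) − 0 = 0, and there is no ∂_3, so H_2 ≅ 0.

H_0 ≅ Z,  H_1 ≅ Z,  H_2 = 0.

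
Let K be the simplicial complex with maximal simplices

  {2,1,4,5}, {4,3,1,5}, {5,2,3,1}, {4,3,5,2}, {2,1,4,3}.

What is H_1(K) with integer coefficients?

Order the vertices as 1 < 2 < 3 < 4 < 5. Listing each simplex with vertices in this order, K has dimension 3 with simplices:

  0-simplices (5): [1], [2], [3], [4], [5]
  1-simplices (10): [1,2], [1,3], [1,4], [1,5], [2,3], [2,4], [2,5], [3,4], [3,5], [4,5]
  2-simplices (10): [1,2,3], [1,2,4], [1,2,5], [1,3,4], [1,3,5], [1,4,5], [2,3,4], [2,3,5], [2,4,5], [3,4,5]
  3-simplices (5): [1,2,3,4], [1,2,3,5], [1,2,4,5], [1,3,4,5], [2,3,4,5]

so the chain groups are C_0 ≅ Z^5, C_1 ≅ Z^10, C_2 ≅ Z^10, C_3 ≅ Z^5.

The boundary map ∂_1: C_1 → C_0 is given by ∂[p,q] = [q] − [p].
As a 5×10 matrix over Z this has rank 4, with invariant factors (1,1,1,1).

Boundary ∂_2: C_2 → C_1 maps a triangle to the signed sum of its edges. For instance
  ∂[3,4,5] = [4,5] − [3,5] + [3,4],
  ∂[1,3,4] = [3,4] − [1,4] + [1,3].
As a 10×10 matrix over Z this has rank 6, with invariant factors (1,1,1,1,1,1).

∂_3: C_3 → C_2 sends each 3-simplex σ to the alternating sum Σ_i (−1)^i (σ with its i-th vertex removed). For instance
  ∂[1,2,3,5] = [2,3,5] − [1,3,5] + [1,2,5] − [1,2,3],
  ∂[1,2,4,5] = [2,4,5] − [1,4,5] + [1,2,5] − [1,2,4].
The 10×5 boundary matrix has rank 4 and Smith normal form diag(1,1,1,1).

Now H_k = ker ∂_k / im ∂_{k+1}, so:

  H_1: rank ker ∂_1 − rank ∂_2 = (10 − 4) − 6 = 0, and the invariant factors of ∂_2 are all 1, so H_1 ≅ 0.

H_1 ≅ 0.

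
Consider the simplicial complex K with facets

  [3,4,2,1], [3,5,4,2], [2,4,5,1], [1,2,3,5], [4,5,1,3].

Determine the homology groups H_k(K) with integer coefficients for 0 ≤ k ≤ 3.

K has 5 vertices, 10 edges, 10 triangles, 5 3-simplices.
rank ∂_0 = 0, rank ∂_1 = 4 ⇒ b_0 = 5 − 0 − 4 = 1; all invariant factors of ∂_1 are 1 so no torsion. So H_0 ≅ Z.
rank ∂_1 = 4, rank ∂_2 = 6 ⇒ b_1 = 10 − 4 − 6 = 0; all invariant factors of ∂_2 are 1 so no torsion. So H_1 ≅ 0.
rank ∂_2 = 6, rank ∂_3 = 4 ⇒ b_2 = 10 − 6 − 4 = 0; all invariant factors of ∂_3 are 1 so no torsion. So H_2 ≅ 0.
rank ∂_3 = 4, rank ∂_4 = 0 ⇒ b_3 = 5 − 4 − 0 = 1. So H_3 ≅ Z.

H_0 = Z,  H_1 = 0,  H_2 = 0,  H_3 = Z.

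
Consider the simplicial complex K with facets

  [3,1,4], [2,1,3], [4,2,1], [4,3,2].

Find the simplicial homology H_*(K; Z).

H_0 ≅ Z,  H_1 = 0,  H_2 ≅ Z.

Order the vertices as 1 < 2 < 3 < 4. Listing each simplex with vertices in this order, K has dimension 2 with simplices:

  0-simplices (4): [1], [2], [3], [4]
  1-simplices (6): [1,2], [1,3], [1,4], [2,3], [2,4], [3,4]
  2-simplices (4): [1,2,3], [1,2,4], [1,3,4], [2,3,4]

giving chain groups C_0 ≅ Z^4, C_1 ≅ Z^6, C_2 ≅ Z^4.

∂_1: C_1 → C_0 sends each edge [p,q] (with p < q) to q − p. For instance
  ∂[2,4] = [4] − [2].
As a 4×6 matrix over Z this has rank 3, with invariant factors (1,1,1).

The boundary map ∂_2: C_2 → C_1 maps a triangle to the signed sum of its edges. For instance
  ∂[1,3,4] = [3,4] − [1,4] + [1,3],
  ∂[1,2,4] = [2,4] − [1,4] + [1,2].
The 6×4 boundary matrix has rank 3 and Smith normal form diag(1,1,1).

Now H_k = ker ∂_k / im ∂_{k+1}, so:

  H_0: rank C_0 − rank ∂_1 = 4 − 3 = 1, and the invariant factors of ∂_1 are all 1, so H_0 = Z.
  H_1: rank ker ∂_1 − rank ∂_2 = (6 − 3) − 3 = 0, and the invariant factors of ∂_2 are all 1, so H_1 = 0.
  H_2: rank ker ∂_2 − rank ∂_3 = (4 − 3) − 0 = 1, and there is no ∂_3, so H_2 = Z.

(K is a triangulation of the 2-sphere S^2.)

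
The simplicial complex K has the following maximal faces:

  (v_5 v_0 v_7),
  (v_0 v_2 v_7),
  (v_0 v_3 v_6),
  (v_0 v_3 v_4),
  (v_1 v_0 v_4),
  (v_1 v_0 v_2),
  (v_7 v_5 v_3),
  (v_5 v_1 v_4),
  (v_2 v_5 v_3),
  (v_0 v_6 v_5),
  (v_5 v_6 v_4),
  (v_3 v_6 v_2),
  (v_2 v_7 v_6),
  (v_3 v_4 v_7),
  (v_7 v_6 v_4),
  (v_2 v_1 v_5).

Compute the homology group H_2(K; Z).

H_2 = Z.

We work with the vertex ordering v_0 < v_1 < v_2 < v_3 < v_4 < v_5 < v_6 < v_7. The simplices of K, each written with vertices in increasing order, are:

  0-simplices (8): [v_0], [v_1], [v_2], [v_3], [v_4], [v_5], [v_6], [v_7]
  1-simplices (24): (24 of them)
  2-simplices (16): (16 of them)

giving chain groups C_0 ≅ Z^8, C_1 ≅ Z^24, C_2 ≅ Z^16.

Boundary ∂_1: C_1 → C_0 sends each edge [p,q] (with p < q) to q − p. For instance
  ∂[v_1,v_5] = [v_5] − [v_1].
The resulting 8×24 matrix has rank 7, and its Smith normal form has invariant factors (1,1,1,1,1,1,1).

∂_2: C_2 → C_1 acts by ∂[p,q,r] = [q,r] − [p,r] + [p,q]. For instance
  ∂[v_2,v_3,v_5] = [v_3,v_5] − [v_2,v_5] + [v_2,v_3],
  ∂[v_0,v_3,v_4] = [v_3,v_4] − [v_0,v_4] + [v_0,v_3].
The resulting 24×16 matrix has rank 15, and its Smith normal form has invariant factors (1,1,1,1,1,1,1,1,1,1,1,1,1,1,1).

Reading off H_k = ker ∂_k / im ∂_{k+1}:

  H_2: rank ker ∂_2 − rank ∂_3 = (16 − 15) − 0 = 1, and there is no ∂_3, so H_2 = Z.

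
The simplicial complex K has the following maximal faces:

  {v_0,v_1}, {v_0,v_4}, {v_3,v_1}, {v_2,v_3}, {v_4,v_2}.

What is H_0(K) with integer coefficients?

We work with the vertex ordering v_0 < v_1 < v_2 < v_3 < v_4. The simplices of K, each written with vertices in increasing order, are:

  0-simplices (5): [v_0], [v_1], [v_2], [v_3], [v_4]
  1-simplices (5): [v_0,v_1], [v_0,v_4], [v_1,v_3], [v_2,v_3], [v_2,v_4]

Hence C_0 ≅ Z^5, C_1 ≅ Z^5.

∂_1: C_1 → C_0 maps an edge to its endpoints' difference, ∂[p,q] = q − p. For instance
  ∂[v_2,v_3] = [v_3] − [v_2].
This gives a 5×5 integer matrix of rank 4; reducing to Smith normal form yields diagonal entries (1,1,1,1).

Computing H_k = (kernel of ∂_k) / (image of ∂_{k+1}):

  H_0: rank C_0 − rank ∂_1 = 5 − 4 = 1, and the invariant factors of ∂_1 are all 1, so H_0 ≅ Z.

H_0 ≅ Z.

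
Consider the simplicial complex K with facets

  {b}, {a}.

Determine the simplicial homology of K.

Order the vertices as a < b. Listing each simplex with vertices in this order, K has dimension 0 with simplices:

  0-simplices (2): a, b

giving chain groups C_0 ≅ Z^2.

Now H_k = ker ∂_k / im ∂_{k+1}, so:

  H_0: rank C_0 − rank ∂_1 = 2 − 0 = 2, and there is no ∂_1, so H_0 ≅ Z^2.

(K is a triangulation of a set of 2 points.)

H_0 = Z^2.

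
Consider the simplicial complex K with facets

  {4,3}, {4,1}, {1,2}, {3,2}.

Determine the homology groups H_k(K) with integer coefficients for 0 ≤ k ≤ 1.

H_0 ≅ Z,  H_1 ≅ Z.

Order the vertices as 1 < 2 < 3 < 4. Listing each simplex with vertices in this order, K has dimension 1 with simplices:

  0-simplices (4): [1], [2], [3], [4]
  1-simplices (4): [1,2], [1,4], [2,3], [3,4]

giving chain groups C_0 ≅ Z^4, C_1 ≅ Z^4.

∂_1: C_1 → C_0 sends each edge [p,q] (with p < q) to q − p. For instance
  ∂[3,4] = [4] − [3].
This gives a 4×4 integer matrix of rank 3; reducing to Smith normal form yields diagonal entries (1,1,1).

Now H_k = ker ∂_k / im ∂_{k+1}, so:

  H_0: rank C_0 − rank ∂_1 = 4 − 3 = 1, and the invariant factors of ∂_1 are all 1, so H_0 ≅ Z.
  H_1: rank ker ∂_1 − rank ∂_2 = (4 − 3) − 0 = 1, and there is no ∂_2, so H_1 ≅ Z.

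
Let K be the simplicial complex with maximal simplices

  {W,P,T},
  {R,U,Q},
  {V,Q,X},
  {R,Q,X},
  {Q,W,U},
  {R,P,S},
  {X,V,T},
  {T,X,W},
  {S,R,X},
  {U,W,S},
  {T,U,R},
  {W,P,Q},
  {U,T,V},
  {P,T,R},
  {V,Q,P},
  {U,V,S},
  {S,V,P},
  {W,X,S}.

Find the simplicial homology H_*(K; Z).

H_0 = Z,  H_1 = Z^2,  H_2 = Z.

Take the total order P < Q < R < S < T < U < V < W < X on the vertex set. Then K (dimension 2) consists of the simplices:

  0-simplices (9): P, Q, R, S, T, U, V, W, X
  1-simplices (27): PQ, PR, PS, PT, PV, PW, QR, QU, QV, QW, QX, RS, RT, RU, RX, SU, SV, SW, SX, TU, TV, TW, TX, UV, UW, VX, WX
  2-simplices (18): PQV, PQW, PRS, PRT, PSV, PTW, QRU, QRX, QUW, QVX, RSX, RTU, SUV, SUW, SWX, TUV, TVX, TWX

Hence C_0 ≅ Z^9, C_1 ≅ Z^27, C_2 ≅ Z^18.

The boundary map ∂_1: C_1 → C_0 is given by ∂[p,q] = [q] − [p]. For instance
  ∂PR = R − P.
This gives a 9×27 integer matrix of rank 8; reducing to Smith normal form yields diagonal entries (1,1,1,1,1,1,1,1).

Boundary ∂_2: C_2 → C_1 sends each 2-simplex [p,q,r] to [q,r] − [p,r] + [p,q]. For instance
  ∂PQV = QV − PV + PQ,
  ∂PSV = SV − PV + PS.
As a 27×18 matrix over Z this has rank 17, with invariant factors (1,1,1,1,1,1,1,1,1,1,1,1,1,1,1,1,1).

Computing H_k = (kernel of ∂_k) / (image of ∂_{k+1}):

  H_0: rank C_0 − rank ∂_1 = 9 − 8 = 1, and the invariant factors of ∂_1 are all 1, so H_0 ≅ Z.
  H_1: rank ker ∂_1 − rank ∂_2 = (27 − 8) − 17 = 2, and the invariant factors of ∂_2 are all 1, so H_1 ≅ Z^2.
  H_2: rank ker ∂_2 − rank ∂_3 = (18 − 17) − 0 = 1, and there is no ∂_3, so H_2 ≅ Z.

(K is a triangulation of the torus T^2.)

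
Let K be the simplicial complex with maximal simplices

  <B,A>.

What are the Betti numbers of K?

b_0 = 1, b_1 = 0.

Take the total order A < B on the vertex set. Then K (dimension 1) consists of the simplices:

  0-simplices (2): A, B
  1-simplices (1): AB

so the chain groups are C_0 ≅ Z^2, C_1 ≅ Z^1.

The boundary map ∂_1: C_1 → C_0 sends each edge [p,q] (with p < q) to q − p.
The 2×1 boundary matrix has rank 1 and Smith normal form diag(1).

From H_k ≅ ker(∂_k) / im(∂_{k+1}) we obtain:

  H_0: rank C_0 − rank ∂_1 = 2 − 1 = 1, and the invariant factors of ∂_1 are all 1, so H_0 = Z.
  H_1: rank ker ∂_1 − rank ∂_2 = (1 − 1) − 0 = 0, and there is no ∂_2, so H_1 = 0.

As a check, the Euler characteristic is 2 − 1 = 1, which agrees with 1 − 0 = 1.

Hence the Betti numbers are b_0 = 1, b_1 = 0.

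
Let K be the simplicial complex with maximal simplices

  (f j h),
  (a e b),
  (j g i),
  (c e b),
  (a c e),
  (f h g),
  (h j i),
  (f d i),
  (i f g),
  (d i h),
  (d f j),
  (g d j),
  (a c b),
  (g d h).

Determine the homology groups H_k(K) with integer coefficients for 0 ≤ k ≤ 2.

Take the total order a < b < c < d < e < f < g < h < i < j on the vertex set. Then K (dimension 2) consists of the simplices:

  0-simplices (10): a, b, c, d, e, f, g, h, i, j
  1-simplices (21): ab, ac, ae, bc, be, ce, df, dg, dh, di, dj, fg, fh, fi, fj, gh, gi, gj, hi, hj, ij
  2-simplices (14): abc, abe, ace, bce, dfi, dfj, dgh, dgj, dhi, fgh, fgi, fhj, gij, hij

so the chain groups are C_0 ≅ Z^10, C_1 ≅ Z^21, C_2 ≅ Z^14.

The boundary map ∂_1: C_1 → C_0 sends each edge [p,q] (with p < q) to q − p. For instance
  ∂gj = j − g.
The resulting 10×21 matrix has rank 8, and its Smith normal form has invariant factors (1,1,1,1,1,1,1,1).

Boundary ∂_2: C_2 → C_1 sends each 2-simplex [p,q,r] to [q,r] − [p,r] + [p,q]. For instance
  ∂dhi = hi − di + dh,
  ∂abc = bc − ac + ab.
The resulting 21×14 matrix has rank 13, and its Smith normal form has invariant factors (1,1,1,1,1,1,1,1,1,1,1,1,2).

Now H_k = ker ∂_k / im ∂_{k+1}, so:

  H_0: rank C_0 − rank ∂_1 = 10 − 8 = 2, and the invariant factors of ∂_1 are all 1, so H_0 ≅ Z^2.
  H_1: rank ker ∂_1 − rank ∂_2 = (21 − 8) − 13 = 0, and ∂_2 has invariant factor 2 > 1, so H_1 ≅ Z/2.
  H_2: rank ker ∂_2 − rank ∂_3 = (14 − 13) − 0 = 1, and there is no ∂_3, so H_2 ≅ Z.

H_0 ≅ Z^2,  H_1 ≅ Z/2,  H_2 ≅ Z.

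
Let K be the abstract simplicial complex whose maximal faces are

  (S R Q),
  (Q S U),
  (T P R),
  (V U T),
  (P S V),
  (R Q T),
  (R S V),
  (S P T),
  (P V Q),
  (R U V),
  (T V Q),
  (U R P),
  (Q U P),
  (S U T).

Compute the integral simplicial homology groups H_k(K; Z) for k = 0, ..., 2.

H_0 = Z,  H_1 = Z^2,  H_2 = Z.

Take the total order P < Q < R < S < T < U < V on the vertex set. Then K (dimension 2) consists of the simplices:

  0-simplices (7): P, Q, R, S, T, U, V
  1-simplices (21): PQ, PR, PS, PT, PU, PV, QR, QS, QT, QU, QV, RS, RT, RU, RV, ST, SU, SV, TU, TV, UV
  2-simplices (14): PQU, PQV, PRT, PRU, PST, PSV, QRS, QRT, QSU, QTV, RSV, RUV, STU, TUV

Hence C_0 ≅ Z^7, C_1 ≅ Z^21, C_2 ≅ Z^14.

∂_1: C_1 → C_0 sends each edge [p,q] (with p < q) to q − p.
This gives a 7×21 integer matrix of rank 6; reducing to Smith normal form yields diagonal entries (1,1,1,1,1,1).

The boundary map ∂_2: C_2 → C_1 sends each 2-simplex [p,q,r] to [q,r] − [p,r] + [p,q]. For instance
  ∂PST = ST − PT + PS,
  ∂QRT = RT − QT + QR.
As a 21×14 matrix over Z this has rank 13, with invariant factors (1,1,1,1,1,1,1,1,1,1,1,1,1).

Computing H_k = (kernel of ∂_k) / (image of ∂_{k+1}):

  H_0: rank C_0 − rank ∂_1 = 7 − 6 = 1, and the invariant factors of ∂_1 are all 1, so H_0 = Z.
  H_1: rank ker ∂_1 − rank ∂_2 = (21 − 6) − 13 = 2, and the invariant factors of ∂_2 are all 1, so H_1 = Z^2.
  H_2: rank ker ∂_2 − rank ∂_3 = (14 − 13) − 0 = 1, and there is no ∂_3, so H_2 = Z.

As a check, the Euler characteristic is 7 − 21 + 14 = 0, which agrees with 1 − 2 + 1 = 0.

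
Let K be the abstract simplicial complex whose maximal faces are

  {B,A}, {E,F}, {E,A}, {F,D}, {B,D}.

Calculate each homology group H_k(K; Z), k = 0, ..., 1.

We work with the vertex ordering A < B < D < E < F. The simplices of K, each written with vertices in increasing order, are:

  0-simplices (5): A, B, D, E, F
  1-simplices (5): AB, AE, BD, DF, EF

so the chain groups are C_0 ≅ Z^5, C_1 ≅ Z^5.

The boundary map ∂_1: C_1 → C_0 is given by ∂[p,q] = [q] − [p].
As a 5×5 matrix over Z this has rank 4, with invariant factors (1,1,1,1).

Reading off H_k = ker ∂_k / im ∂_{k+1}:

  H_0: rank C_0 − rank ∂_1 = 5 − 4 = 1, and the invariant factors of ∂_1 are all 1, so H_0 ≅ Z.
  H_1: rank ker ∂_1 − rank ∂_2 = (5 − 4) − 0 = 1, and there is no ∂_2, so H_1 ≅ Z.

As a check, the Euler characteristic is 5 − 5 = 0, which agrees with 1 − 1 = 0.

H_0 = Z,  H_1 = Z.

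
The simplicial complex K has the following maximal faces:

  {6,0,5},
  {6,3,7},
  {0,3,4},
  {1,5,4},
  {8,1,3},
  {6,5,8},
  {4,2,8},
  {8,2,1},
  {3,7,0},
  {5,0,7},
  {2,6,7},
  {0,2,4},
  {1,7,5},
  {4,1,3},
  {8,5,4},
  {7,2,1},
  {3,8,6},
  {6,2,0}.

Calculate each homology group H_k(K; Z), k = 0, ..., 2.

H_0 = Z,  H_1 = Z ⊕ Z/2Z,  H_2 = 0.

Order the vertices as 0 < 1 < 2 < 3 < 4 < 5 < 6 < 7 < 8. Listing each simplex with vertices in this order, K has dimension 2 with simplices:

  0-simplices (9): [0], [1], [2], [3], [4], [5], [6], [7], [8]
  1-simplices (27): (27 of them)
  2-simplices (18): [0,2,4], [0,2,6], [0,3,4], [0,3,7], [0,5,6], [0,5,7], [1,2,7], [1,2,8], [1,3,4], [1,3,8], [1,4,5], [1,5,7], [2,4,8], [2,6,7], [3,6,7], [3,6,8], [4,5,8], [5,6,8]

giving chain groups C_0 ≅ Z^9, C_1 ≅ Z^27, C_2 ≅ Z^18.

Boundary ∂_1: C_1 → C_0 is given by ∂[p,q] = [q] − [p].
This gives a 9×27 integer matrix of rank 8; reducing to Smith normal form yields diagonal entries (1,1,1,1,1,1,1,1).

∂_2: C_2 → C_1 maps a triangle to the signed sum of its edges. For instance
  ∂[1,3,8] = [3,8] − [1,8] + [1,3],
  ∂[0,5,7] = [5,7] − [0,7] + [0,5].
This gives a 27×18 integer matrix of rank 18; reducing to Smith normal form yields diagonal entries (1,1,1,1,1,1,1,1,1,1,1,1,1,1,1,1,1,2).

Now H_k = ker ∂_k / im ∂_{k+1}, so:

  H_0: rank C_0 − rank ∂_1 = 9 − 8 = 1, and the invariant factors of ∂_1 are all 1, so H_0 ≅ Z.
  H_1: rank ker ∂_1 − rank ∂_2 = (27 − 8) − 18 = 1, and ∂_2 has invariant factor 2 > 1, so H_1 ≅ Z ⊕ Z/2Z.
  H_2: rank ker ∂_2 − rank ∂_3 = (18 − 18) − 0 = 0, and there is no ∂_3, so H_2 ≅ 0.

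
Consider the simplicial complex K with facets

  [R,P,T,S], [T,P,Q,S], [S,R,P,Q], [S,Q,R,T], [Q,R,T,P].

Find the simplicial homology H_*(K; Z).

H_0 = Z,  H_1 = 0,  H_2 = 0,  H_3 = Z.

Take the total order P < Q < R < S < T on the vertex set. Then K (dimension 3) consists of the simplices:

  0-simplices (5): P, Q, R, S, T
  1-simplices (10): PQ, PR, PS, PT, QR, QS, QT, RS, RT, ST
  2-simplices (10): PQR, PQS, PQT, PRS, PRT, PST, QRS, QRT, QST, RST
  3-simplices (5): PQRS, PQRT, PQST, PRST, QRST

so the chain groups are C_0 ≅ Z^5, C_1 ≅ Z^10, C_2 ≅ Z^10, C_3 ≅ Z^5.

The boundary map ∂_1: C_1 → C_0 is given by ∂[p,q] = [q] − [p]. For instance
  ∂QS = S − Q.
This gives a 5×10 integer matrix of rank 4; reducing to Smith normal form yields diagonal entries (1,1,1,1).

The boundary map ∂_2: C_2 → C_1 acts by ∂[p,q,r] = [q,r] − [p,r] + [p,q]. For instance
  ∂QRS = RS − QS + QR,
  ∂RST = ST − RT + RS.
The 10×10 boundary matrix has rank 6 and Smith normal form diag(1,1,1,1,1,1).

The boundary map ∂_3: C_3 → C_2 sends each 3-simplex σ to the alternating sum Σ_i (−1)^i (σ with its i-th vertex removed). For instance
  ∂PQRT = QRT − PRT + PQT − PQR,
  ∂PQRS = QRS − PRS + PQS − PQR.
As a 10×5 matrix over Z this has rank 4, with invariant factors (1,1,1,1).

Computing H_k = (kernel of ∂_k) / (image of ∂_{k+1}):

  H_0: rank C_0 − rank ∂_1 = 5 − 4 = 1, and the invariant factors of ∂_1 are all 1, so H_0 ≅ Z.
  H_1: rank ker ∂_1 − rank ∂_2 = (10 − 4) − 6 = 0, and the invariant factors of ∂_2 are all 1, so H_1 ≅ 0.
  H_2: rank ker ∂_2 − rank ∂_3 = (10 − 6) − 4 = 0, and the invariant factors of ∂_3 are all 1, so H_2 ≅ 0.
  H_3: rank ker ∂_3 − rank ∂_4 = (5 − 4) − 0 = 1, and there is no ∂_4, so H_3 ≅ Z.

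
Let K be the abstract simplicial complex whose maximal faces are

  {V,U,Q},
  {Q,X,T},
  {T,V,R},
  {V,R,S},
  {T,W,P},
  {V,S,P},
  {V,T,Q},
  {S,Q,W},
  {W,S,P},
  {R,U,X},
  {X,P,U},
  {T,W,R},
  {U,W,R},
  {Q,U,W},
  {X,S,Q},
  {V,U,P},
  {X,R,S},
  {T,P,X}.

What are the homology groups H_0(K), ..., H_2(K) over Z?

Order the vertices as P < Q < R < S < T < U < V < W < X. Listing each simplex with vertices in this order, K has dimension 2 with simplices:

  0-simplices (9): P, Q, R, S, T, U, V, W, X
  1-simplices (27): PS, PT, PU, PV, PW, PX, QS, QT, QU, QV, QW, QX, RS, RT, RU, RV, RW, RX, SV, SW, SX, TV, TW, TX, UV, UW, UX
  2-simplices (18): PSV, PSW, PTW, PTX, PUV, PUX, QSW, QSX, QTV, QTX, QUV, QUW, RSV, RSX, RTV, RTW, RUW, RUX

giving chain groups C_0 ≅ Z^9, C_1 ≅ Z^27, C_2 ≅ Z^18.

∂_1: C_1 → C_0 sends each edge [p,q] (with p < q) to q − p. For instance
  ∂SW = W − S.
The 9×27 boundary matrix has rank 8 and Smith normal form diag(1,1,1,1,1,1,1,1).

The boundary map ∂_2: C_2 → C_1 sends each 2-simplex [p,q,r] to [q,r] − [p,r] + [p,q]. For instance
  ∂PTX = TX − PX + PT,
  ∂QUW = UW − QW + QU.
This gives a 27×18 integer matrix of rank 17; reducing to Smith normal form yields diagonal entries (1,1,1,1,1,1,1,1,1,1,1,1,1,1,1,1,1).

Now H_k = ker ∂_k / im ∂_{k+1}, so:

  H_0: rank C_0 − rank ∂_1 = 9 − 8 = 1, and the invariant factors of ∂_1 are all 1, so H_0 = Z.
  H_1: rank ker ∂_1 − rank ∂_2 = (27 − 8) − 17 = 2, and the invariant factors of ∂_2 are all 1, so H_1 = Z^2.
  H_2: rank ker ∂_2 − rank ∂_3 = (18 − 17) − 0 = 1, and there is no ∂_3, so H_2 = Z.

H_0 ≅ Z,  H_1 ≅ Z^2,  H_2 ≅ Z.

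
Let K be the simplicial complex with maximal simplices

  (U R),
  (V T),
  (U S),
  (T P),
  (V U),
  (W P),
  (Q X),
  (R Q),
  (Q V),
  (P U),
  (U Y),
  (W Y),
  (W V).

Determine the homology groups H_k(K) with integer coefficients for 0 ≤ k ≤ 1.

H_0 = Z,  H_1 = Z^4.

We work with the vertex ordering P < Q < R < S < T < U < V < W < X < Y. The simplices of K, each written with vertices in increasing order, are:

  0-simplices (10): P, Q, R, S, T, U, V, W, X, Y
  1-simplices (13): PT, PU, PW, QR, QV, QX, RU, SU, TV, UV, UY, VW, WY

giving chain groups C_0 ≅ Z^10, C_1 ≅ Z^13.

The boundary map ∂_1: C_1 → C_0 sends each edge [p,q] (with p < q) to q − p. For instance
  ∂PT = T − P.
As a 10×13 matrix over Z this has rank 9, with invariant factors (1,1,1,1,1,1,1,1,1).

From H_k ≅ ker(∂_k) / im(∂_{k+1}) we obtain:

  H_0: rank C_0 − rank ∂_1 = 10 − 9 = 1, and the invariant factors of ∂_1 are all 1, so H_0 = Z.
  H_1: rank ker ∂_1 − rank ∂_2 = (13 − 9) − 0 = 4, and there is no ∂_2, so H_1 = Z^4.

As a check, the Euler characteristic is 10 − 13 = -3, which agrees with 1 − 4 = -3.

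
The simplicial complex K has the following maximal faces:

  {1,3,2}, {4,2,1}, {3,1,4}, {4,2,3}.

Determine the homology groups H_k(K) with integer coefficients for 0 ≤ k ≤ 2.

Fix the vertex order 1 < 2 < 3 < 4 and write every simplex with vertices in increasing order. Then dim K = 2 and the simplices of K are:

  0-simplices (4): [1], [2], [3], [4]
  1-simplices (6): [1,2], [1,3], [1,4], [2,3], [2,4], [3,4]
  2-simplices (4): [1,2,3], [1,2,4], [1,3,4], [2,3,4]

giving chain groups C_0 ≅ Z^4, C_1 ≅ Z^6, C_2 ≅ Z^4.

∂_1: C_1 → C_0 sends each edge [p,q] (with p < q) to q − p.
The 4×6 boundary matrix has rank 3 and Smith normal form diag(1,1,1).

∂_2: C_2 → C_1 sends each 2-simplex [p,q,r] to [q,r] − [p,r] + [p,q]. For instance
  ∂[1,2,4] = [2,4] − [1,4] + [1,2],
  ∂[2,3,4] = [3,4] − [2,4] + [2,3].
As a 6×4 matrix over Z this has rank 3, with invariant factors (1,1,1).

Computing H_k = (kernel of ∂_k) / (image of ∂_{k+1}):

  H_0: rank C_0 − rank ∂_1 = 4 − 3 = 1, and the invariant factors of ∂_1 are all 1, so H_0 ≅ Z.
  H_1: rank ker ∂_1 − rank ∂_2 = (6 − 3) − 3 = 0, and the invariant factors of ∂_2 are all 1, so H_1 ≅ 0.
  H_2: rank ker ∂_2 − rank ∂_3 = (4 − 3) − 0 = 1, and there is no ∂_3, so H_2 ≅ Z.

H_0 ≅ Z,  H_1 = 0,  H_2 ≅ Z.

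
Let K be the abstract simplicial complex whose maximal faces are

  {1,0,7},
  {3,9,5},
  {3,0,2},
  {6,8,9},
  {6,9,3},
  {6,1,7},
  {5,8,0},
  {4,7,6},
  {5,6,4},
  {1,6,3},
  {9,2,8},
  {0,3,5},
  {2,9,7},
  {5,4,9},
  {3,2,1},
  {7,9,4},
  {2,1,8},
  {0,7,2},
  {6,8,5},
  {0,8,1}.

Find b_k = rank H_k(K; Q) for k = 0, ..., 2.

K has 10 vertices, 30 edges, 20 triangles.
rank ∂_0 = 0, rank ∂_1 = 9 ⇒ b_0 = 10 − 0 − 9 = 1; all invariant factors of ∂_1 are 1 so no torsion. So H_0 = Z.
rank ∂_1 = 9, rank ∂_2 = 20 ⇒ b_1 = 30 − 9 − 20 = 1; ∂_2 has invariant factor(s) [2] giving torsion. So H_1 = Z ⊕ Z/2.
rank ∂_2 = 20, rank ∂_3 = 0 ⇒ b_2 = 20 − 20 − 0 = 0. So H_2 = 0.

b_0 = 1, b_1 = 1, b_2 = 0.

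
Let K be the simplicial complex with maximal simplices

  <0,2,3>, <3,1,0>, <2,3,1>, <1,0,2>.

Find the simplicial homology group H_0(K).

K has 4 vertices, 6 edges, 4 triangles.
rank ∂_0 = 0, rank ∂_1 = 3 ⇒ b_0 = 4 − 0 − 3 = 1; all invariant factors of ∂_1 are 1 so no torsion. So H_0 = Z.

H_0 ≅ Z.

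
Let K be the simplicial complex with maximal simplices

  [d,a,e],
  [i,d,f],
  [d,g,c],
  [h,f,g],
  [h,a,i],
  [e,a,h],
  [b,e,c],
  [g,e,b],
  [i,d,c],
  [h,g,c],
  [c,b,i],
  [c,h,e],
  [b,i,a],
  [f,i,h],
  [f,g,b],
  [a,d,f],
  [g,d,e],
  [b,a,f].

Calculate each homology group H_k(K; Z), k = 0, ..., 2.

Take the total order a < b < c < d < e < f < g < h < i on the vertex set. Then K (dimension 2) consists of the simplices:

  0-simplices (9): a, b, c, d, e, f, g, h, i
  1-simplices (27): ab, ad, ae, af, ah, ai, bc, be, bf, bg, bi, cd, ce, cg, ch, ci, de, df, dg, di, eg, eh, fg, fh, fi, gh, hi
  2-simplices (18): abf, abi, ade, adf, aeh, ahi, bce, bci, beg, bfg, cdg, cdi, ceh, cgh, deg, dfi, fgh, fhi

so the chain groups are C_0 ≅ Z^9, C_1 ≅ Z^27, C_2 ≅ Z^18.

Boundary ∂_1: C_1 → C_0 maps an edge to its endpoints' difference, ∂[p,q] = q − p. For instance
  ∂eh = h − e.
As a 9×27 matrix over Z this has rank 8, with invariant factors (1,1,1,1,1,1,1,1).

Boundary ∂_2: C_2 → C_1 maps a triangle to the signed sum of its edges. For instance
  ∂abi = bi − ai + ab,
  ∂cdi = di − ci + cd.
The resulting 27×18 matrix has rank 18, and its Smith normal form has invariant factors (1,1,1,1,1,1,1,1,1,1,1,1,1,1,1,1,1,2).

Now H_k = ker ∂_k / im ∂_{k+1}, so:

  H_0: rank C_0 − rank ∂_1 = 9 − 8 = 1, and the invariant factors of ∂_1 are all 1, so H_0 ≅ Z.
  H_1: rank ker ∂_1 − rank ∂_2 = (27 − 8) − 18 = 1, and ∂_2 has invariant factor 2 > 1, so H_1 ≅ Z ⊕ Z/2.
  H_2: rank ker ∂_2 − rank ∂_3 = (18 − 18) − 0 = 0, and there is no ∂_3, so H_2 ≅ 0.

H_0 ≅ Z,  H_1 ≅ Z ⊕ Z/2,  H_2 = 0.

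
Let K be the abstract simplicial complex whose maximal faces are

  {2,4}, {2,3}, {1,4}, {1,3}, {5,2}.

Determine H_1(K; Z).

Take the total order 1 < 2 < 3 < 4 < 5 on the vertex set. Then K (dimension 1) consists of the simplices:

  0-simplices (5): [1], [2], [3], [4], [5]
  1-simplices (5): [1,3], [1,4], [2,3], [2,4], [2,5]

giving chain groups C_0 ≅ Z^5, C_1 ≅ Z^5.

∂_1: C_1 → C_0 maps an edge to its endpoints' difference, ∂[p,q] = q − p.
The 5×5 boundary matrix has rank 4 and Smith normal form diag(1,1,1,1).

Reading off H_k = ker ∂_k / im ∂_{k+1}:

  H_1: rank ker ∂_1 − rank ∂_2 = (5 − 4) − 0 = 1, and there is no ∂_2, so H_1 ≅ Z.

H_1 = Z.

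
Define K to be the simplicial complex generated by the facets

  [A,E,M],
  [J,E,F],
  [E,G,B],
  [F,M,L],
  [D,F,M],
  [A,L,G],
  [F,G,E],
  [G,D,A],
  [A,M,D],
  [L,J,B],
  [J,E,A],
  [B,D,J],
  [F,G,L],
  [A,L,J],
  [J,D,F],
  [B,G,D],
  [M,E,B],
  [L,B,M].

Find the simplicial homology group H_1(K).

H_1 ≅ Z^2.

Order the vertices as A < B < D < E < F < G < J < L < M. Listing each simplex with vertices in this order, K has dimension 2 with simplices:

  0-simplices (9): A, B, D, E, F, G, J, L, M
  1-simplices (27): AD, AE, AG, AJ, AL, AM, BD, BE, BG, BJ, BL, BM, DF, DG, DJ, DM, EF, EG, EJ, EM, FG, FJ, FL, FM, GL, JL, LM
  2-simplices (18): ADG, ADM, AEJ, AEM, AGL, AJL, BDG, BDJ, BEG, BEM, BJL, BLM, DFJ, DFM, EFG, EFJ, FGL, FLM

so the chain groups are C_0 ≅ Z^9, C_1 ≅ Z^27, C_2 ≅ Z^18.

∂_1: C_1 → C_0 maps an edge to its endpoints' difference, ∂[p,q] = q − p.
The 9×27 boundary matrix has rank 8 and Smith normal form diag(1,1,1,1,1,1,1,1).

Boundary ∂_2: C_2 → C_1 maps a triangle to the signed sum of its edges. For instance
  ∂AGL = GL − AL + AG,
  ∂BDJ = DJ − BJ + BD.
The 27×18 boundary matrix has rank 17 and Smith normal form diag(1,1,1,1,1,1,1,1,1,1,1,1,1,1,1,1,1).

Reading off H_k = ker ∂_k / im ∂_{k+1}:

  H_1: rank ker ∂_1 − rank ∂_2 = (27 − 8) − 17 = 2, and the invariant factors of ∂_2 are all 1, so H_1 ≅ Z^2.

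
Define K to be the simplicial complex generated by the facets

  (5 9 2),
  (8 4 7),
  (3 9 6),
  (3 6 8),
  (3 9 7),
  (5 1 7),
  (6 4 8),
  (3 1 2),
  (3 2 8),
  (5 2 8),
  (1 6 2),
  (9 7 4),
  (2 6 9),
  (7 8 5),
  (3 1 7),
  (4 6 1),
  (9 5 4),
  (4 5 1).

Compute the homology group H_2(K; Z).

H_2 ≅ 0.

Order the vertices as 1 < 2 < 3 < 4 < 5 < 6 < 7 < 8 < 9. Listing each simplex with vertices in this order, K has dimension 2 with simplices:

  0-simplices (9): [1], [2], [3], [4], [5], [6], [7], [8], [9]
  1-simplices (27): (27 of them)
  2-simplices (18): [1,2,3], [1,2,6], [1,3,7], [1,4,5], [1,4,6], [1,5,7], [2,3,8], [2,5,8], [2,5,9], [2,6,9], [3,6,8], [3,6,9], [3,7,9], [4,5,9], [4,6,8], [4,7,8], [4,7,9], [5,7,8]

giving chain groups C_0 ≅ Z^9, C_1 ≅ Z^27, C_2 ≅ Z^18.

Boundary ∂_1: C_1 → C_0 sends each edge [p,q] (with p < q) to q − p.
The resulting 9×27 matrix has rank 8, and its Smith normal form has invariant factors (1,1,1,1,1,1,1,1).

The boundary map ∂_2: C_2 → C_1 acts by ∂[p,q,r] = [q,r] − [p,r] + [p,q]. For instance
  ∂[4,7,8] = [7,8] − [4,8] + [4,7],
  ∂[2,6,9] = [6,9] − [2,9] + [2,6].
As a 27×18 matrix over Z this has rank 18, with invariant factors (1,1,1,1,1,1,1,1,1,1,1,1,1,1,1,1,1,2).

From H_k ≅ ker(∂_k) / im(∂_{k+1}) we obtain:

  H_2: rank ker ∂_2 − rank ∂_3 = (18 − 18) − 0 = 0, and there is no ∂_3, so H_2 ≅ 0.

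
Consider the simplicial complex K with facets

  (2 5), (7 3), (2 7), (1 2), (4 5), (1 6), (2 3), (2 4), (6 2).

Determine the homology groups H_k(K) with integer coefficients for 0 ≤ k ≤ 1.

Fix the vertex order 1 < 2 < 3 < 4 < 5 < 6 < 7 and write every simplex with vertices in increasing order. Then dim K = 1 and the simplices of K are:

  0-simplices (7): [1], [2], [3], [4], [5], [6], [7]
  1-simplices (9): [1,2], [1,6], [2,3], [2,4], [2,5], [2,6], [2,7], [3,7], [4,5]

giving chain groups C_0 ≅ Z^7, C_1 ≅ Z^9.

The boundary map ∂_1: C_1 → C_0 sends each edge [p,q] (with p < q) to q − p. For instance
  ∂[1,2] = [2] − [1].
The 7×9 boundary matrix has rank 6 and Smith normal form diag(1,1,1,1,1,1).

Computing H_k = (kernel of ∂_k) / (image of ∂_{k+1}):

  H_0: rank C_0 − rank ∂_1 = 7 − 6 = 1, and the invariant factors of ∂_1 are all 1, so H_0 = Z.
  H_1: rank ker ∂_1 − rank ∂_2 = (9 − 6) − 0 = 3, and there is no ∂_2, so H_1 = Z^3.

As a check, the Euler characteristic is 7 − 9 = -2, which agrees with 1 − 3 = -2.

H_0 ≅ Z,  H_1 ≅ Z^3.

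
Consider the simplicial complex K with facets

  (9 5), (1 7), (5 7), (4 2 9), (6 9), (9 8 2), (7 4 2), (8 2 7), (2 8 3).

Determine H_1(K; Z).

H_1 ≅ Z.

We work with the vertex ordering 1 < 2 < 3 < 4 < 5 < 6 < 7 < 8 < 9. The simplices of K, each written with vertices in increasing order, are:

  0-simplices (9): [1], [2], [3], [4], [5], [6], [7], [8], [9]
  1-simplices (14): [1,7], [2,3], [2,4], [2,7], [2,8], [2,9], [3,8], [4,7], [4,9], [5,7], [5,9], [6,9], [7,8], [8,9]
  2-simplices (5): [2,3,8], [2,4,7], [2,4,9], [2,7,8], [2,8,9]

Hence C_0 ≅ Z^9, C_1 ≅ Z^14, C_2 ≅ Z^5.

The boundary map ∂_1: C_1 → C_0 is given by ∂[p,q] = [q] − [p].
This gives a 9×14 integer matrix of rank 8; reducing to Smith normal form yields diagonal entries (1,1,1,1,1,1,1,1).

Boundary ∂_2: C_2 → C_1 sends each 2-simplex [p,q,r] to [q,r] − [p,r] + [p,q]. For instance
  ∂[2,4,7] = [4,7] − [2,7] + [2,4],
  ∂[2,8,9] = [8,9] − [2,9] + [2,8].
The 14×5 boundary matrix has rank 5 and Smith normal form diag(1,1,1,1,1).

Now H_k = ker ∂_k / im ∂_{k+1}, so:

  H_1: rank ker ∂_1 − rank ∂_2 = (14 − 8) − 5 = 1, and the invariant factors of ∂_2 are all 1, so H_1 = Z.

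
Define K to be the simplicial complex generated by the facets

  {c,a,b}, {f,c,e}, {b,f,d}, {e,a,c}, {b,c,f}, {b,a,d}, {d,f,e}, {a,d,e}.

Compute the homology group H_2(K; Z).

H_2 ≅ Z.

Fix the vertex order a < b < c < d < e < f and write every simplex with vertices in increasing order. Then dim K = 2 and the simplices of K are:

  0-simplices (6): a, b, c, d, e, f
  1-simplices (12): ab, ac, ad, ae, bc, bd, bf, ce, cf, de, df, ef
  2-simplices (8): abc, abd, ace, ade, bcf, bdf, cef, def

Hence C_0 ≅ Z^6, C_1 ≅ Z^12, C_2 ≅ Z^8.

The boundary map ∂_1: C_1 → C_0 is given by ∂[p,q] = [q] − [p]. For instance
  ∂ab = b − a.
As a 6×12 matrix over Z this has rank 5, with invariant factors (1,1,1,1,1).

The boundary map ∂_2: C_2 → C_1 sends each 2-simplex [p,q,r] to [q,r] − [p,r] + [p,q]. For instance
  ∂abd = bd − ad + ab,
  ∂ade = de − ae + ad.
The resulting 12×8 matrix has rank 7, and its Smith normal form has invariant factors (1,1,1,1,1,1,1).

Now H_k = ker ∂_k / im ∂_{k+1}, so:

  H_2: rank ker ∂_2 − rank ∂_3 = (8 − 7) − 0 = 1, and there is no ∂_3, so H_2 = Z.

(K is a triangulation of the 2-sphere S^2.)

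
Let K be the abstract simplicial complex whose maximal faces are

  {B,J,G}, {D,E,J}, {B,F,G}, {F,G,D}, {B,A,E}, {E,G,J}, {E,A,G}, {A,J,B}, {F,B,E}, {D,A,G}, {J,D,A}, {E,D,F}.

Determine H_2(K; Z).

H_2 = 0.

Fix the vertex order A < B < D < E < F < G < J and write every simplex with vertices in increasing order. Then dim K = 2 and the simplices of K are:

  0-simplices (7): A, B, D, E, F, G, J
  1-simplices (18): AB, AD, AE, AG, AJ, BE, BF, BG, BJ, DE, DF, DG, DJ, EF, EG, EJ, FG, GJ
  2-simplices (12): ABE, ABJ, ADG, ADJ, AEG, BEF, BFG, BGJ, DEF, DEJ, DFG, EGJ

giving chain groups C_0 ≅ Z^7, C_1 ≅ Z^18, C_2 ≅ Z^12.

∂_1: C_1 → C_0 is given by ∂[p,q] = [q] − [p]. For instance
  ∂EF = F − E.
This gives a 7×18 integer matrix of rank 6; reducing to Smith normal form yields diagonal entries (1,1,1,1,1,1).

Boundary ∂_2: C_2 → C_1 sends each 2-simplex [p,q,r] to [q,r] − [p,r] + [p,q]. For instance
  ∂DEF = EF − DF + DE,
  ∂DFG = FG − DG + DF.
The 18×12 boundary matrix has rank 12 and Smith normal form diag(1,1,1,1,1,1,1,1,1,1,1,2).

Reading off H_k = ker ∂_k / im ∂_{k+1}:

  H_2: rank ker ∂_2 − rank ∂_3 = (12 − 12) − 0 = 0, and there is no ∂_3, so H_2 ≅ 0.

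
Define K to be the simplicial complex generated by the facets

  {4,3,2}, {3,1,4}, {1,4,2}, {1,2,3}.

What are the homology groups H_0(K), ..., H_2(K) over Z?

H_0 ≅ Z,  H_1 = 0,  H_2 ≅ Z.

Take the total order 1 < 2 < 3 < 4 on the vertex set. Then K (dimension 2) consists of the simplices:

  0-simplices (4): [1], [2], [3], [4]
  1-simplices (6): [1,2], [1,3], [1,4], [2,3], [2,4], [3,4]
  2-simplices (4): [1,2,3], [1,2,4], [1,3,4], [2,3,4]

Hence C_0 ≅ Z^4, C_1 ≅ Z^6, C_2 ≅ Z^4.

∂_1: C_1 → C_0 is given by ∂[p,q] = [q] − [p].
As a 4×6 matrix over Z this has rank 3, with invariant factors (1,1,1).

∂_2: C_2 → C_1 sends each 2-simplex [p,q,r] to [q,r] − [p,r] + [p,q]. For instance
  ∂[2,3,4] = [3,4] − [2,4] + [2,3],
  ∂[1,3,4] = [3,4] − [1,4] + [1,3].
As a 6×4 matrix over Z this has rank 3, with invariant factors (1,1,1).

Reading off H_k = ker ∂_k / im ∂_{k+1}:

  H_0: rank C_0 − rank ∂_1 = 4 − 3 = 1, and the invariant factors of ∂_1 are all 1, so H_0 ≅ Z.
  H_1: rank ker ∂_1 − rank ∂_2 = (6 − 3) − 3 = 0, and the invariant factors of ∂_2 are all 1, so H_1 ≅ 0.
  H_2: rank ker ∂_2 − rank ∂_3 = (4 − 3) − 0 = 1, and there is no ∂_3, so H_2 ≅ Z.

As a check, the Euler characteristic is 4 − 6 + 4 = 2, which agrees with 1 − 0 + 1 = 2.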